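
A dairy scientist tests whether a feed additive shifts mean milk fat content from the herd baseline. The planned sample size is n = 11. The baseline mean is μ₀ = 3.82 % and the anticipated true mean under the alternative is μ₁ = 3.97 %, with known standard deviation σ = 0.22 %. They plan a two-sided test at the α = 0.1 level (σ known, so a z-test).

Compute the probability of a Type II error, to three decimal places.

β ≈ 0.269

Standardized effect: d = |μ₁ − μ₀| / σ = |3.97 − 3.82| / 0.22 = 0.6818
Noncentrality parameter: δ = d·√n = 0.6818 × √11 = 2.2613
Critical value for a two-sided test at α = 0.1: z_{α/2} = 1.645.
Power = Φ(δ − 1.645) + Φ(−δ − 1.645) = Φ(0.616) + Φ(-3.906) = 0.7312 + 0.0000 = 0.7313.
Type II error: β = 1 − power = 1 − 0.7313 = 0.2687.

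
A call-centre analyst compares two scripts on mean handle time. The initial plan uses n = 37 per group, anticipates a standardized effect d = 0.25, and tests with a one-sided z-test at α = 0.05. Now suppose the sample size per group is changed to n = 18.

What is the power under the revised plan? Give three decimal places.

With n = 18 per group: δ = d·√(n/2) = 0.25 × √(18/2) = 0.7500. Critical value z_{0.05} = 1.645.
Revised power = Φ(δ − 1.645) = Φ(-0.895) = 0.1854.

Power ≈ 0.185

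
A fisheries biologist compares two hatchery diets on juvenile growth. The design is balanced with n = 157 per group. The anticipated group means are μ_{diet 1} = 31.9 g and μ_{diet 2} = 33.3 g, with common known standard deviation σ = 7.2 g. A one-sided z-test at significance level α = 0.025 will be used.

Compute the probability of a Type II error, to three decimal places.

Standardized effect: d = |μ_{diet 1} − μ_{diet 2}| / σ = |31.9 − 33.3| / 7.2 = 0.1944
Noncentrality parameter: δ = d·√(n/2) = 0.1944 × √(157/2) = 1.7228
Critical value for a one-sided test at α = 0.025: z_α = 1.960.
Power = P(Z > 1.960 − δ) = Φ(-0.237) = 0.4063.
Type II error: β = 1 − power = 1 − 0.4063 = 0.5937.

β ≈ 0.594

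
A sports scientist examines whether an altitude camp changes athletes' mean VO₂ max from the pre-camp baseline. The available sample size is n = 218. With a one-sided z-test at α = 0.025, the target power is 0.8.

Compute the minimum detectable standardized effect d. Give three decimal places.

d ≈ 0.190

Required noncentrality: δ = z_{0.025} + z_{0.20} = 1.960 + 0.842 = 2.802.
δ = d·√n ⇒ d = δ/√n = 2.802/√218 = 0.1897.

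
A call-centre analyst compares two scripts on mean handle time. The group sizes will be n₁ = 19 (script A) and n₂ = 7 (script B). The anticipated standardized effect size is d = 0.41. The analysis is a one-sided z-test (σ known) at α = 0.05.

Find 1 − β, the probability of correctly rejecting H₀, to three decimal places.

Power ≈ 0.237

Noncentrality parameter: δ = d / √(1/n₁ + 1/n₂) = 0.41 / √(1/19 + 1/7) = 0.9273
Critical value for a one-sided test at α = 0.05: z_α = 1.645.
Power = Φ(δ − 1.645) = Φ(-0.718) = 0.2365.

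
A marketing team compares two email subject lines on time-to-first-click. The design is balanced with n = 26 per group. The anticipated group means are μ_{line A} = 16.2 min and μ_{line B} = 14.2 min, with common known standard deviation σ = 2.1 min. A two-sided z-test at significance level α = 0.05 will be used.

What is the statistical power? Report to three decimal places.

Power ≈ 0.930

Standardized effect: d = |μ_{line A} − μ_{line B}| / σ = |16.2 − 14.2| / 2.1 = 0.9524
Noncentrality parameter: δ = d·√(n/2) = 0.9524 × √(26/2) = 3.4339
Two-sided α = 0.05 → critical value z_{0.025} = 1.960.
Power = Φ(δ − 1.960) + Φ(−δ − 1.960) = Φ(1.474) + Φ(-5.394) = 0.9297 + 0.0000 = 0.9297.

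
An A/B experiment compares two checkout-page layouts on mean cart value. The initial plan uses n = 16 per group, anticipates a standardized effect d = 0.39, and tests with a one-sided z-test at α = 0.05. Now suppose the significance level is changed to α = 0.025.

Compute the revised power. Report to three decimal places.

δ = d·√(n/2) = 0.39 × √(16/2) = 1.1031 (unchanged). New critical value: z_{0.025} = 1.960.
Revised power = Φ(δ − 1.960) = Φ(-0.857) = 0.1958.

Power ≈ 0.196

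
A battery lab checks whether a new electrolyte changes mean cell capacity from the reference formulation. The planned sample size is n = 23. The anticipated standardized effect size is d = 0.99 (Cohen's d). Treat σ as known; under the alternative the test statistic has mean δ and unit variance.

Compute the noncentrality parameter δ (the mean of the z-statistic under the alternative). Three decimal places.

The noncentrality parameter scales effect size by the design's sample-size factor: δ = d·√n = 0.99 × √23 = 4.7479

δ ≈ 4.748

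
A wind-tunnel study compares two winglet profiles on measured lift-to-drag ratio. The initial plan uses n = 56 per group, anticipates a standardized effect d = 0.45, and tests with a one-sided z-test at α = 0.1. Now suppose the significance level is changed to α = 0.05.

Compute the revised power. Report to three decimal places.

Power ≈ 0.769

δ = d·√(n/2) = 0.45 × √(56/2) = 2.3812 (unchanged). New critical value: z_{0.05} = 1.645.
Revised power = P(Z > 1.645 − δ) = Φ(0.736) = 0.7692.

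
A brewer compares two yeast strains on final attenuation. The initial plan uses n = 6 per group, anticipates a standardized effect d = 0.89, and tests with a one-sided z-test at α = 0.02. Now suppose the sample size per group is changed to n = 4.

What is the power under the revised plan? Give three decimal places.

Power ≈ 0.213

With n = 4 per group: δ = d·√(n/2) = 0.89 × √(4/2) = 1.2587. Critical value z_{0.02} = 2.054.
Revised power = Φ(δ − 2.054) = Φ(-0.795) = 0.2133.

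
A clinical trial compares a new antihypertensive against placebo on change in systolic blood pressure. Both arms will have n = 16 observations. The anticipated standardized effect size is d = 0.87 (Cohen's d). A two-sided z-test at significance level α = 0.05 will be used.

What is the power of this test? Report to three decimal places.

Noncentrality parameter: δ = d·√(n/2) = 0.87 × √(16/2) = 2.4607
Two-sided α = 0.05 → critical value z_{0.025} = 1.960.
Power = Φ(δ − 1.960) + Φ(−δ − 1.960) = Φ(0.501) + Φ(-4.421) = 0.6917 + 0.0000 = 0.6917.

Power ≈ 0.692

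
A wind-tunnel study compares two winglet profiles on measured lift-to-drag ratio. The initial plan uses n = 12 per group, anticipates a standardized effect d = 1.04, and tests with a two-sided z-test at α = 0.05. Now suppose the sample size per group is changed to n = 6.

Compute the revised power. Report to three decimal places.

Power ≈ 0.437

With n = 6 per group: δ = d·√(n/2) = 1.04 × √(6/2) = 1.8013. Critical value z_{0.025} = 1.960.
Revised power = Φ(δ − 1.960) + Φ(−δ − 1.960) = Φ(-0.159) + Φ(-3.761) = 0.4370 + 0.0001 = 0.4371.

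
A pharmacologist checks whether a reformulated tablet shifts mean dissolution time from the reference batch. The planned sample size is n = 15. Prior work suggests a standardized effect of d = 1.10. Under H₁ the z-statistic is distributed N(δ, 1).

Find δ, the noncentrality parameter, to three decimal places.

δ = d·√n = 1.10 × √15 = 4.2603

δ ≈ 4.260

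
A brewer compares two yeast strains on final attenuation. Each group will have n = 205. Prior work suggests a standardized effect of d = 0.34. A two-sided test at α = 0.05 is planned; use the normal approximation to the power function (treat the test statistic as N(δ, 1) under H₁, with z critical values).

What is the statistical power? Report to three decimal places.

Noncentrality parameter: λ = d·√(n/2) = 0.34 × √(205/2) = 3.4422
Critical value for a two-sided test at α = 0.05: z_{α/2} = 1.960.
Power = Φ(λ − 1.960) + Φ(−λ − 1.960) = Φ(1.482) + Φ(-5.402) = 0.9309 + 0.0000 = 0.9309.

Power ≈ 0.931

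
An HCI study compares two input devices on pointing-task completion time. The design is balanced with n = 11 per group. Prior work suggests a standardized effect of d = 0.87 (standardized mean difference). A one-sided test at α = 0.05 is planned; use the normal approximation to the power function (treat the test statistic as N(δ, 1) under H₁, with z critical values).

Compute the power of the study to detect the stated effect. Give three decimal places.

Noncentrality parameter: δ = d·√(n/2) = 0.87 × √(11/2) = 2.0403
One-sided α = 0.05 → critical value z_{0.05} = 1.645.
Power = P(Z > 1.645 − δ) = Φ(0.395) = 0.6538.

Power ≈ 0.654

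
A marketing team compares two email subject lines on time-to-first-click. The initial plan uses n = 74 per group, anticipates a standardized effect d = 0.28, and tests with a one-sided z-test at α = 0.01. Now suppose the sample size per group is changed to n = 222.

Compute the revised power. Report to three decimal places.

Power ≈ 0.734

With n = 222 per group: δ = d·√(n/2) = 0.28 × √(222/2) = 2.9500. Critical value z_{0.01} = 2.326.
Revised power = Φ(δ − 2.326) = Φ(0.624) = 0.7336.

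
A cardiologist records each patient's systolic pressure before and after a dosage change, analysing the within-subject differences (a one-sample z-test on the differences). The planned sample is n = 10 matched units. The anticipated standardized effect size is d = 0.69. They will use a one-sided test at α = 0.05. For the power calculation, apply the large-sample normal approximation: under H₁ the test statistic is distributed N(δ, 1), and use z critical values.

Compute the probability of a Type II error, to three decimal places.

β ≈ 0.296

Noncentrality parameter: δ = d·√n = 0.69 × √10 = 2.1820
One-sided α = 0.05 → critical value z_{0.05} = 1.645.
Power = P(Z > 1.645 − δ) = Φ(0.537) = 0.7044.
Type II error: β = 1 − power = 1 − 0.7044 = 0.2956.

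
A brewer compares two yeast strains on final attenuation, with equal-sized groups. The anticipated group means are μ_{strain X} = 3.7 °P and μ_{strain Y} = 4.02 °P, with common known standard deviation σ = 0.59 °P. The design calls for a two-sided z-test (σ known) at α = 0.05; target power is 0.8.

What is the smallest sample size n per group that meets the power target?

n = 54 per group

Standardized effect: d = |μ_{strain X} − μ_{strain Y}| / σ = |3.7 − 4.02| / 0.59 = 0.5424
For power 0.8 need Φ(δ − z_{0.025}) = 0.8, so δ = z_{0.025} + z_{0.20} = 1.960 + 0.842 = 2.802.
(Ignoring the negligible lower-tail rejection probability gives the usual closed-form inversion.)
δ = d·√(n/2) ⇒ n = 2(δ/d)² = 2 × (2.802 / 0.5424)² = 53.36.
Rounding up, n = 54 per group.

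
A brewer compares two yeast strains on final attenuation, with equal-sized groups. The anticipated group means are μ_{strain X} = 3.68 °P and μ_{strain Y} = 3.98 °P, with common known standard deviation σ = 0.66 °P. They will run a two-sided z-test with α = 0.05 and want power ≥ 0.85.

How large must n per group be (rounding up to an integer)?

n = 87 per group

Standardized effect: d = |μ_{strain X} − μ_{strain Y}| / σ = |3.68 − 3.98| / 0.66 = 0.4545
Set Φ(δ − 1.960) = 0.85; then δ − 1.960 = Φ⁻¹(0.85) = 1.036, giving δ = 2.996.
(For δ > 0 the lower-tail rejection region contributes negligibly to power, so the one-term inversion is standard.)
δ = d·√(n/2) ⇒ n = 2(δ/d)² = 2 × (2.996 / 0.4545)² = 86.91.
Round up to the next whole unit.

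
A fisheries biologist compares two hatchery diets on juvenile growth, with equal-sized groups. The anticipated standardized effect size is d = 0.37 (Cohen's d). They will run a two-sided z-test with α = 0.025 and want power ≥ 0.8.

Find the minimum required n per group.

Set Φ(δ − 2.241) = 0.8; then δ − 2.241 = Φ⁻¹(0.8) = 0.842, giving δ = 3.083.
(For δ > 0 the lower-tail rejection region contributes negligibly to power, so the one-term inversion is standard.)
δ = d·√(n/2) ⇒ n = 2(δ/d)² = 2 × (3.083 / 0.37)² = 138.86.
Rounding up, n = 139 per group.

n = 139 per group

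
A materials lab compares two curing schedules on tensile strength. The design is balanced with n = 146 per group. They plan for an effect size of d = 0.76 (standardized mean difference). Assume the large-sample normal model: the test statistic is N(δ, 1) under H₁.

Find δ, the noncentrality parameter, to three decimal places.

δ = d·√(n/2) = 0.76 × √(146/2) = 6.4934

δ ≈ 6.493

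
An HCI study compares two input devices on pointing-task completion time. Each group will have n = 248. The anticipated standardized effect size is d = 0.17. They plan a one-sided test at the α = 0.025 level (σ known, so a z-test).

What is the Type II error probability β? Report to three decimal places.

β ≈ 0.527

Noncentrality parameter: δ = d·√(n/2) = 0.17 × √(248/2) = 1.8930
Critical value for a one-sided test at α = 0.025: z_α = 1.960.
Power = P(Z > 1.960 − δ) = Φ(-0.067) = 0.4733.
Type II error: β = 1 − power = 1 − 0.4733 = 0.5267.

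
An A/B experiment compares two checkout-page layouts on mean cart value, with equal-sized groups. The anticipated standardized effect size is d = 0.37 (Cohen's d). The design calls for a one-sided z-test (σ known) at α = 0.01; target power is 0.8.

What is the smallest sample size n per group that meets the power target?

Set Φ(δ − 2.326) = 0.8; then δ − 2.326 = Φ⁻¹(0.8) = 0.842, giving δ = 3.168.
δ = d·√(n/2) ⇒ n = 2(δ/d)² = 2 × (3.168 / 0.37)² = 146.62.
Round up to the next whole unit.

n = 147 per group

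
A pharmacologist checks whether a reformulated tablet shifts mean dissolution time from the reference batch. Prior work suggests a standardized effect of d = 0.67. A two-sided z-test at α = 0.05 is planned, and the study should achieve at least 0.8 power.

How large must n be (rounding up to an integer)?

n = 18

For power 0.8 need Φ(δ − z_{0.025}) = 0.8, so δ = z_{0.025} + z_{0.20} = 1.960 + 0.842 = 2.802.
(For δ > 0 the lower-tail rejection region contributes negligibly to power, so the one-term inversion is standard.)
δ = d·√n ⇒ n = (δ/d)² = (2.802 / 0.67)² = 17.48.
Round up to the next whole unit.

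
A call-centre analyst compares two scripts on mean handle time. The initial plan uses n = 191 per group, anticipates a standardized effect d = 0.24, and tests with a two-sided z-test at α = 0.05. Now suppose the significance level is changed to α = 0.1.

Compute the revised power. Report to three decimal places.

Power ≈ 0.758

δ = d·√(n/2) = 0.24 × √(191/2) = 2.3454 (unchanged). New critical value: z_{0.05} = 1.645.
Revised power = Φ(δ − 1.645) + Φ(−δ − 1.645) = Φ(0.701) + Φ(-3.990) = 0.7582 + 0.0000 = 0.7582.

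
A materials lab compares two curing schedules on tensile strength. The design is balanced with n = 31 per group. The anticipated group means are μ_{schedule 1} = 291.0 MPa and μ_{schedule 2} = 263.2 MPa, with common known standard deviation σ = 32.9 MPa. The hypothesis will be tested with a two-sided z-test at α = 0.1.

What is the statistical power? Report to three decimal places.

Power ≈ 0.954

Standardized effect: d = |μ_{schedule 1} − μ_{schedule 2}| / σ = |291.0 − 263.2| / 32.9 = 0.8450
Noncentrality parameter: δ = d·√(n/2) = 0.8450 × √(31/2) = 3.3267
Critical value for a two-sided test at α = 0.1: z_{α/2} = 1.645.
Power = Φ(δ − 1.645) + Φ(−δ − 1.645) = Φ(1.682) + Φ(-4.972) = 0.9537 + 0.0000 = 0.9537.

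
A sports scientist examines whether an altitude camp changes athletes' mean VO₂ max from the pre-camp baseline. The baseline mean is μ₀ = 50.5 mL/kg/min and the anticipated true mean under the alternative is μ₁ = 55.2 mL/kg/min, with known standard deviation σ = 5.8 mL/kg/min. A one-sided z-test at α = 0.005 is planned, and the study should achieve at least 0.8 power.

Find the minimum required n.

Standardized effect: d = |μ₁ − μ₀| / σ = |55.2 − 50.5| / 5.8 = 0.8103
For power 0.8 need Φ(δ − z_{0.005}) = 0.8, so δ = z_{0.005} + z_{0.20} = 2.576 + 0.842 = 3.417.
δ = d·√n ⇒ n = (δ/d)² = (3.417 / 0.8103)² = 17.79.
Rounding up, n = 18.

n = 18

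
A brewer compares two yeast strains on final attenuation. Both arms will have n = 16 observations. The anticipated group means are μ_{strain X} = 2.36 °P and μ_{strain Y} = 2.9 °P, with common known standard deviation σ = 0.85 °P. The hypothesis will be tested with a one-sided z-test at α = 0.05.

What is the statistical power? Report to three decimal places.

Standardized effect: d = |μ_{strain X} − μ_{strain Y}| / σ = |2.36 − 2.9| / 0.85 = 0.6353
Noncentrality parameter: δ = d·√(n/2) = 0.6353 × √(16/2) = 1.7969
Critical value for a one-sided test at α = 0.05: z_α = 1.645.
Power = Φ(δ − 1.645) = Φ(0.152) = 0.5604.

Power ≈ 0.560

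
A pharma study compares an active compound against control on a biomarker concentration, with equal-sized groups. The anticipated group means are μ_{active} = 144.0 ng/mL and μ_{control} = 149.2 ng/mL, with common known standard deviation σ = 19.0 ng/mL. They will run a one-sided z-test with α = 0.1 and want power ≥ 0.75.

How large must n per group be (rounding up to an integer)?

n = 103 per group

Standardized effect: d = |μ_{active} − μ_{control}| / σ = |144.0 − 149.2| / 19.0 = 0.2737
For power 0.75 need Φ(δ − z_{0.1}) = 0.75, so δ = z_{0.1} + z_{0.25} = 1.282 + 0.674 = 1.956.
δ = d·√(n/2) ⇒ n = 2(δ/d)² = 2 × (1.956 / 0.2737)² = 102.16.
Rounding up, n = 103 per group.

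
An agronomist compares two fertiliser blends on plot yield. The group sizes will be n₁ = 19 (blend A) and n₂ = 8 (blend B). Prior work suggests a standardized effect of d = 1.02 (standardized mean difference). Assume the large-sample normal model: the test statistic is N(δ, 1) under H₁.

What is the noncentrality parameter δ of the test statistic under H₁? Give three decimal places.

δ ≈ 2.420

The noncentrality parameter scales effect size by the design's sample-size factor: δ = d / √(1/n₁ + 1/n₂) = 1.02 / √(1/19 + 1/8) = 2.4201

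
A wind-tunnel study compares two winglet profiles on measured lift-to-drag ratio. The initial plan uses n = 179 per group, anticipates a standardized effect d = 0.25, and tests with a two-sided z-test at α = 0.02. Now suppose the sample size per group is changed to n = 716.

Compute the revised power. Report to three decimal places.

Power ≈ 0.992

With n = 716 per group: δ = d·√(n/2) = 0.25 × √(716/2) = 4.7302. Critical value z_{0.01} = 2.326.
Revised power = Φ(δ − 2.326) + Φ(−δ − 2.326) = Φ(2.404) + Φ(-7.057) = 0.9919 + 0.0000 = 0.9919.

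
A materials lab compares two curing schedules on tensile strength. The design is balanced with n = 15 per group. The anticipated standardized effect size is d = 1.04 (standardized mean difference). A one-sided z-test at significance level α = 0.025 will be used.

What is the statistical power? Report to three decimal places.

Noncentrality parameter: δ = d·√(n/2) = 1.04 × √(15/2) = 2.8482
One-sided α = 0.025 → critical value z_{0.025} = 1.960.
Power = Φ(δ − 1.960) = Φ(0.888) = 0.8128.

Power ≈ 0.813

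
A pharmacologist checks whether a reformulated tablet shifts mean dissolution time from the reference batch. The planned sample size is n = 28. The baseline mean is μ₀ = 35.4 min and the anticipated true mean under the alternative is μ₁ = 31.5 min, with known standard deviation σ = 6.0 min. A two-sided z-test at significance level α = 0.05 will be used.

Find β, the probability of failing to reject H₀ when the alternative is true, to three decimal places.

β ≈ 0.070

Standardized effect: d = |μ₁ − μ₀| / σ = |31.5 − 35.4| / 6.0 = 0.6500
Noncentrality parameter: δ = d·√n = 0.6500 × √28 = 3.4395
Critical value for a two-sided test at α = 0.05: z_{α/2} = 1.960.
Power = Φ(δ − 1.960) + Φ(−δ − 1.960) = Φ(1.480) + Φ(-5.399) = 0.9305 + 0.0000 = 0.9305.
Type II error: β = 1 − power = 1 − 0.9305 = 0.0695.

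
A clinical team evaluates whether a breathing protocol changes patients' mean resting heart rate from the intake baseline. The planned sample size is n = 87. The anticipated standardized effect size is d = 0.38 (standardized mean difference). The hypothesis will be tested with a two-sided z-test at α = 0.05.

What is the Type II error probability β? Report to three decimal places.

Noncentrality parameter: δ = d·√n = 0.38 × √87 = 3.5444
Critical value for a two-sided test at α = 0.05: z_{α/2} = 1.960.
Power = Φ(δ − 1.960) + Φ(−δ − 1.960) = Φ(1.584) + Φ(-5.504) = 0.9435 + 0.0000 = 0.9435.
Type II error: β = 1 − power = 1 − 0.9435 = 0.0565.

β ≈ 0.057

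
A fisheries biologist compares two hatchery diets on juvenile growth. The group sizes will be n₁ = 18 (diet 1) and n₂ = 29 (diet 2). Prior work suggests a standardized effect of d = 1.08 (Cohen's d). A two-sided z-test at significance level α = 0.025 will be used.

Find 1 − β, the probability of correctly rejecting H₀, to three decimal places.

Power ≈ 0.913

Noncentrality parameter: δ = d / √(1/n₁ + 1/n₂) = 1.08 / √(1/18 + 1/29) = 3.5992
Critical value for a two-sided test at α = 0.025: z_{α/2} = 2.241.
Power = Φ(δ − 2.241) + Φ(−δ − 2.241) = Φ(1.358) + Φ(-5.841) = 0.9127 + 0.0000 = 0.9127.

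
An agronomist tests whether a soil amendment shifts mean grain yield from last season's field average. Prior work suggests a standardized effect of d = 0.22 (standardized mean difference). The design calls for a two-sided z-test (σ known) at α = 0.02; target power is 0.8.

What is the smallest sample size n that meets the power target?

Set Φ(δ − 2.326) = 0.8; then δ − 2.326 = Φ⁻¹(0.8) = 0.842, giving δ = 3.168.
(Ignoring the negligible lower-tail rejection probability gives the usual closed-form inversion.)
δ = d·√n ⇒ n = (δ/d)² = (3.168 / 0.22)² = 207.36.
Round up to the next whole unit.

n = 208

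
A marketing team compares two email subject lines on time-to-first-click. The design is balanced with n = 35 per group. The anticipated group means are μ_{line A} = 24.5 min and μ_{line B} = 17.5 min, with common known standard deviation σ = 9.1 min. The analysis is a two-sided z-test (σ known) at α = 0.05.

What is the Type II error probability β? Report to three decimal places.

β ≈ 0.104

Standardized effect: d = |μ_{line A} − μ_{line B}| / σ = |24.5 − 17.5| / 9.1 = 0.7692
Noncentrality parameter: δ = d·√(n/2) = 0.7692 × √(35/2) = 3.2179
Critical value for a two-sided test at α = 0.05: z_{α/2} = 1.960.
Power = Φ(δ − 1.960) + Φ(−δ − 1.960) = Φ(1.258) + Φ(-5.178) = 0.8958 + 0.0000 = 0.8958.
Type II error: β = 1 − power = 1 − 0.8958 = 0.1042.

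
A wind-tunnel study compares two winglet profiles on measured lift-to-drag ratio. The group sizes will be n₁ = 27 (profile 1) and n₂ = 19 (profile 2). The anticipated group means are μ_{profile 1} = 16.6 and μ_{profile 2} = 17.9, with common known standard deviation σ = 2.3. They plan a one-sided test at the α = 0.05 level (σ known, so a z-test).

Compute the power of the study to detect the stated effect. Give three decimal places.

Standardized effect: d = |μ_{profile 1} − μ_{profile 2}| / σ = |16.6 − 17.9| / 2.3 = 0.5652
Noncentrality parameter: δ = d / √(1/n₁ + 1/n₂) = 0.5652 / √(1/27 + 1/19) = 1.8875
Critical value for a one-sided test at α = 0.05: z_α = 1.645.
Power = Φ(δ − 1.645) = Φ(0.243) = 0.5959.

Power ≈ 0.596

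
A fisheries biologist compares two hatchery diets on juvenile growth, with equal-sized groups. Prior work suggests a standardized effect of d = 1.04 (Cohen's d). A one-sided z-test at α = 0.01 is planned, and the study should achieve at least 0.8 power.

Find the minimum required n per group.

Set Φ(δ − 2.326) = 0.8; then δ − 2.326 = Φ⁻¹(0.8) = 0.842, giving δ = 3.168.
δ = d·√(n/2) ⇒ n = 2(δ/d)² = 2 × (3.168 / 1.04)² = 18.56.
Round up to the next whole unit.

n = 19 per group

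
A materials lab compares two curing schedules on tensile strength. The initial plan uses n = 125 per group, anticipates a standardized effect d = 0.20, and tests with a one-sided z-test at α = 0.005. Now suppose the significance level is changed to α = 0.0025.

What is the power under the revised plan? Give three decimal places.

Power ≈ 0.110

δ = d·√(n/2) = 0.20 × √(125/2) = 1.5811 (unchanged). New critical value: z_{0.0025} = 2.807.
Revised power = Φ(δ − 2.807) = Φ(-1.226) = 0.1101.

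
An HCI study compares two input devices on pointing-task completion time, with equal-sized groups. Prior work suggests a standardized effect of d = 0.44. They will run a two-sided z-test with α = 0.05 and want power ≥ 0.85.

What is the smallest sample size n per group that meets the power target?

n = 93 per group

For power 0.85 need Φ(δ − z_{0.025}) = 0.85, so δ = z_{0.025} + z_{0.15} = 1.960 + 1.036 = 2.996.
(The Φ(−δ − z_{α/2}) term is vanishingly small for δ > 0 and is dropped in the standard sample-size formula.)
δ = d·√(n/2) ⇒ n = 2(δ/d)² = 2 × (2.996 / 0.44)² = 92.75.
Rounding up, n = 93 per group.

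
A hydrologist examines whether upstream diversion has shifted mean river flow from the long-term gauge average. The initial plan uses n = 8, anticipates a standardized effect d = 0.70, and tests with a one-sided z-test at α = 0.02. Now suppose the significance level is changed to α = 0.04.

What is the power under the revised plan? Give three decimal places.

Power ≈ 0.591

δ = d·√n = 0.70 × √8 = 1.9799 (unchanged). New critical value: z_{0.04} = 1.751.
Revised power = Φ(δ − 1.751) = Φ(0.229) = 0.5906.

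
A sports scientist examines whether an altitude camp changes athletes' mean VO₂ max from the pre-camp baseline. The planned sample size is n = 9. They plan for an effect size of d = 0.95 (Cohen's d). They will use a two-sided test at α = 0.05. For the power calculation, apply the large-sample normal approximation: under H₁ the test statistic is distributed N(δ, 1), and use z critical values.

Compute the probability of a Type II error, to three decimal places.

Noncentrality parameter: δ = d·√n = 0.95 × √9 = 2.8500
Two-sided α = 0.05 → critical value z_{0.025} = 1.960.
Power = Φ(δ − 1.960) + Φ(−δ − 1.960) = Φ(0.890) + Φ(-4.810) = 0.8133 + 0.0000 = 0.8133.
Type II error: β = 1 − power = 1 − 0.8133 = 0.1867.

β ≈ 0.187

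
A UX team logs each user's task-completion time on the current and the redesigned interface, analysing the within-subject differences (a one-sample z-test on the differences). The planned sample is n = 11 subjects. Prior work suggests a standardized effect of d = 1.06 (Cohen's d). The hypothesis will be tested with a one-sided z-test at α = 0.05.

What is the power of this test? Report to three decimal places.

Power ≈ 0.969

Noncentrality parameter: δ = d·√n = 1.06 × √11 = 3.5156
Critical value for a one-sided test at α = 0.05: z_α = 1.645.
Power = P(Z > 1.645 − δ) = Φ(1.871) = 0.9693.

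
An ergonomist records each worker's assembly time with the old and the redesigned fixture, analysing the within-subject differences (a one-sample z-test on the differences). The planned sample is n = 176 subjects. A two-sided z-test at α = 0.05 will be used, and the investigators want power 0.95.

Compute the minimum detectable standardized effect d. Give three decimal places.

d ≈ 0.272

Required noncentrality: δ = z_{0.025} + z_{0.05} = 1.960 + 1.645 = 3.605.
(The second rejection-region term Φ(−δ − z_{α/2}) is negligible and dropped.)
δ = d·√n ⇒ d = δ/√n = 3.605/√176 = 0.2717.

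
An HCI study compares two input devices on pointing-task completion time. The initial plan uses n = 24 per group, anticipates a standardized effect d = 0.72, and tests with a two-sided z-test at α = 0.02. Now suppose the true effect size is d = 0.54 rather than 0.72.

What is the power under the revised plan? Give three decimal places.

With d = 0.54: δ = d·√(n/2) = 0.54 × √(24/2) = 1.8706. Critical value z_{0.01} = 2.326.
Revised power = Φ(δ − 2.326) + Φ(−δ − 2.326) = Φ(-0.456) + Φ(-4.197) = 0.3243 + 0.0000 = 0.3243.

Power ≈ 0.324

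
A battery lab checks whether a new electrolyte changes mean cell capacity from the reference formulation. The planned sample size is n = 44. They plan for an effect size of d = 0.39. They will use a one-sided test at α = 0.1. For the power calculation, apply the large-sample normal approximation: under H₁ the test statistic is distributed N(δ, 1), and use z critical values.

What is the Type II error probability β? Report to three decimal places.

β ≈ 0.096

Noncentrality parameter: δ = d·√n = 0.39 × √44 = 2.5870
One-sided α = 0.1 → critical value z_{0.1} = 1.282.
Power = Φ(δ − 1.282) = Φ(1.305) = 0.9041.
Type II error: β = 1 − power = 1 − 0.9041 = 0.0959.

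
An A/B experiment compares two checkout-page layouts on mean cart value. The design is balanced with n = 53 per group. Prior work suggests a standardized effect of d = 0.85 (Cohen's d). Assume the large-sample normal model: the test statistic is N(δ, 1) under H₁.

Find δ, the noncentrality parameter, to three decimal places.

δ ≈ 4.376

δ = d·√(n/2) = 0.85 × √(53/2) = 4.3756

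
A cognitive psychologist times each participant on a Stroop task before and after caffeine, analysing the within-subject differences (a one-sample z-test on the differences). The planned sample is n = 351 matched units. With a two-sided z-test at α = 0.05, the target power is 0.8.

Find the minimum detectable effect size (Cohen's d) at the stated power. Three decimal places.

Need Φ(δ − 1.960) = 0.8, so δ = 1.960 + 0.842 = 2.802.
(Lower-tail contribution to power is negligible for δ > 0.)
δ = d·√n ⇒ d = δ/√n = 2.802/√351 = 0.1495.

d ≈ 0.150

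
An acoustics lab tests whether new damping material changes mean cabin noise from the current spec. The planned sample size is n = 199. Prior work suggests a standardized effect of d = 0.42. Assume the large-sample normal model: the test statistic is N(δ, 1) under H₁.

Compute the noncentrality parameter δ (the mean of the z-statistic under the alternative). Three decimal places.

δ ≈ 5.925

δ = d·√n = 0.42 × √199 = 5.9248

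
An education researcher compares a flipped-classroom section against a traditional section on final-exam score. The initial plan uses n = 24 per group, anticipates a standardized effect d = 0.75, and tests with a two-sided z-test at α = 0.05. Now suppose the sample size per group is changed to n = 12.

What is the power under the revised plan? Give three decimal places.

Power ≈ 0.451

With n = 12 per group: δ = d·√(n/2) = 0.75 × √(12/2) = 1.8371. Critical value z_{0.025} = 1.960.
Revised power = Φ(δ − 1.960) + Φ(−δ − 1.960) = Φ(-0.123) + Φ(-3.797) = 0.4511 + 0.0001 = 0.4512.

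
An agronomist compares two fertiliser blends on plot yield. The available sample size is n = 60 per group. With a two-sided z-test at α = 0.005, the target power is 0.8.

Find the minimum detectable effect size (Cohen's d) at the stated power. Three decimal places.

Required noncentrality: δ = z_{0.0025} + z_{0.20} = 2.807 + 0.842 = 3.649.
(The second rejection-region term Φ(−δ − z_{α/2}) is negligible and dropped.)
δ = d·√(n/2) ⇒ d = δ/√(n/2) = 3.649/√(60/2) = 0.6662.

d ≈ 0.666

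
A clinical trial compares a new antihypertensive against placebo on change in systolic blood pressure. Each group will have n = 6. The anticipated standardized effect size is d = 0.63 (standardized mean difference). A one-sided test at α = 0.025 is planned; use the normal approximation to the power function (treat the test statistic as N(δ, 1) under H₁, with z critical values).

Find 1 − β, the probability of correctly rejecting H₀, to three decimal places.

Power ≈ 0.192

Noncentrality parameter: δ = d·√(n/2) = 0.63 × √(6/2) = 1.0912
Critical value for a one-sided test at α = 0.025: z_α = 1.960.
Power = P(Z > 1.960 − δ) = Φ(-0.869) = 0.1925.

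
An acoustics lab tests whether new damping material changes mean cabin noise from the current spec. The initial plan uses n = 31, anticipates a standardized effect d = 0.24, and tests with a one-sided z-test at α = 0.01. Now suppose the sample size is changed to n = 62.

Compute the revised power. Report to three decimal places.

With n = 62: δ = d·√n = 0.24 × √62 = 1.8898. Critical value z_{0.01} = 2.326.
Revised power = P(Z > 2.326 − δ) = Φ(-0.437) = 0.3312.

Power ≈ 0.331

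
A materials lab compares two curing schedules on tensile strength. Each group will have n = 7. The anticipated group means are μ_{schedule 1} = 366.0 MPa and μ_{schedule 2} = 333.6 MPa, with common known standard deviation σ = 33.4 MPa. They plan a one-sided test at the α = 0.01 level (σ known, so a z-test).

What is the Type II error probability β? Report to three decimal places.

Standardized effect: d = |μ_{schedule 1} − μ_{schedule 2}| / σ = |366.0 − 333.6| / 33.4 = 0.9701
Noncentrality parameter: δ = d·√(n/2) = 0.9701 × √(7/2) = 1.8148
Critical value for a one-sided test at α = 0.01: z_α = 2.326.
Power = Φ(δ − 2.326) = Φ(-0.512) = 0.3045.
Type II error: β = 1 − power = 1 − 0.3045 = 0.6955.

β ≈ 0.696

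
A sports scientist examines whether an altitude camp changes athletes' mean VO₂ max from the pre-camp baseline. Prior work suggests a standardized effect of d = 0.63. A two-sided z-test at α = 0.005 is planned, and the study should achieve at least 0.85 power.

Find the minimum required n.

n = 38

For power 0.85 need Φ(δ − z_{0.0025}) = 0.85, so δ = z_{0.0025} + z_{0.15} = 2.807 + 1.036 = 3.843.
(Ignoring the negligible lower-tail rejection probability gives the usual closed-form inversion.)
δ = d·√n ⇒ n = (δ/d)² = (3.843 / 0.63)² = 37.22.
Rounding up, n = 38.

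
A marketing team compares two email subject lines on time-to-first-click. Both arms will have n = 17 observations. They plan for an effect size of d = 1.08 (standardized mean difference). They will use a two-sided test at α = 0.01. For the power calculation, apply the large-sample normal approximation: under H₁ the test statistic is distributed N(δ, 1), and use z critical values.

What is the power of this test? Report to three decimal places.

Power ≈ 0.717

Noncentrality parameter: λ = d·√(n/2) = 1.08 × √(17/2) = 3.1487
Two-sided α = 0.01 → critical value z_{0.005} = 2.576.
Power = Φ(λ − 2.576) + Φ(−λ − 2.576) = Φ(0.573) + Φ(-5.725) = 0.7166 + 0.0000 = 0.7166.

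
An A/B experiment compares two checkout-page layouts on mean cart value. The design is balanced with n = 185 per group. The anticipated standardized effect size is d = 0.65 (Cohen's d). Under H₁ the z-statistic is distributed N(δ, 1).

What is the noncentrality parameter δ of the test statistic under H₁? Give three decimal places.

δ ≈ 6.251

The noncentrality parameter scales effect size by the design's sample-size factor: δ = d·√(n/2) = 0.65 × √(185/2) = 6.2515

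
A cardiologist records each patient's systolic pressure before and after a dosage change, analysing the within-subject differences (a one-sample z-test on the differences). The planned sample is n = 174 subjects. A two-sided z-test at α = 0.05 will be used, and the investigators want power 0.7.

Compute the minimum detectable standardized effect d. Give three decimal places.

d ≈ 0.188

Required noncentrality: δ = z_{0.025} + z_{0.30} = 1.960 + 0.524 = 2.484.
(Lower-tail contribution to power is negligible for δ > 0.)
δ = d·√n ⇒ d = δ/√n = 2.484/√174 = 0.1883.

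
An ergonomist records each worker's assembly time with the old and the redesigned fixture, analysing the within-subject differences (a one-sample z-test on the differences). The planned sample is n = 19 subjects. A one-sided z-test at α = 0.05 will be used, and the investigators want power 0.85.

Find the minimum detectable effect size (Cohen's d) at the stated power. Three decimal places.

d ≈ 0.615

Need Φ(δ − 1.645) = 0.85, so δ = 1.645 + 1.036 = 2.681.
δ = d·√n ⇒ d = δ/√n = 2.681/√19 = 0.6151.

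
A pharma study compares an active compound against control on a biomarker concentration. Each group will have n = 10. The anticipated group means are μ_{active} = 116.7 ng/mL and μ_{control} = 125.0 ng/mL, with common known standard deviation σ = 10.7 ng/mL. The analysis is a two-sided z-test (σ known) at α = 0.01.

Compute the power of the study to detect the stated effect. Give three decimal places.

Power ≈ 0.200

Standardized effect: d = |μ_{active} − μ_{control}| / σ = |116.7 − 125.0| / 10.7 = 0.7757
Noncentrality parameter: δ = d·√(n/2) = 0.7757 × √(10/2) = 1.7345
Critical value for a two-sided test at α = 0.01: z_{α/2} = 2.576.
Power = Φ(δ − 2.576) + Φ(−δ − 2.576) = Φ(-0.841) + Φ(-4.310) = 0.2001 + 0.0000 = 0.2001.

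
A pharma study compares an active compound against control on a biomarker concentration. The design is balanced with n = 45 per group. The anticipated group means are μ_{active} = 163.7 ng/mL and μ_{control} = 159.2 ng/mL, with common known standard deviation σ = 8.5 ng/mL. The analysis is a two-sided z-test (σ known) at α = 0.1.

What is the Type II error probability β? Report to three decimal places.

Standardized effect: d = |μ_{active} − μ_{control}| / σ = |163.7 − 159.2| / 8.5 = 0.5294
Noncentrality parameter: δ = d·√(n/2) = 0.5294 × √(45/2) = 2.5112
Critical value for a two-sided test at α = 0.1: z_{α/2} = 1.645.
Power = Φ(δ − 1.645) + Φ(−δ − 1.645) = Φ(0.866) + Φ(-4.156) = 0.8069 + 0.0000 = 0.8069.
Type II error: β = 1 − power = 1 − 0.8069 = 0.1931.

β ≈ 0.193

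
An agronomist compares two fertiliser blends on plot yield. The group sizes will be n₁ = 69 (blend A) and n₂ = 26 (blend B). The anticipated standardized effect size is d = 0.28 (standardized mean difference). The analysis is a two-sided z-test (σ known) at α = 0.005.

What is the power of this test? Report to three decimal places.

Power ≈ 0.056

Noncentrality parameter: δ = d / √(1/n₁ + 1/n₂) = 0.28 / √(1/69 + 1/26) = 1.2168
Two-sided α = 0.005 → critical value z_{0.0025} = 2.807.
Power = Φ(δ − 2.807) + Φ(−δ − 2.807) = Φ(-1.590) + Φ(-4.024) = 0.0559 + 0.0000 = 0.0559.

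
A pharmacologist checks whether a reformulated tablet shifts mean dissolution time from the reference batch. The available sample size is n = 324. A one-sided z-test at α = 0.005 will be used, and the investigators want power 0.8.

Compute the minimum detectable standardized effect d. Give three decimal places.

d ≈ 0.190

Need Φ(δ − 2.576) = 0.8, so δ = 2.576 + 0.842 = 3.417.
δ = d·√n ⇒ d = δ/√n = 3.417/√324 = 0.1899.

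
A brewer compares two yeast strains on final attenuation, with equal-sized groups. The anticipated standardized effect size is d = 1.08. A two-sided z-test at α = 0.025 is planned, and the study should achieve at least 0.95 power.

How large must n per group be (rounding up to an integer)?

n = 26 per group

Set Φ(δ − 2.241) = 0.95; then δ − 2.241 = Φ⁻¹(0.95) = 1.645, giving δ = 3.886.
(The Φ(−δ − z_{α/2}) term is vanishingly small for δ > 0 and is dropped in the standard sample-size formula.)
δ = d·√(n/2) ⇒ n = 2(δ/d)² = 2 × (3.886 / 1.08)² = 25.90.
Rounding up, n = 26 per group.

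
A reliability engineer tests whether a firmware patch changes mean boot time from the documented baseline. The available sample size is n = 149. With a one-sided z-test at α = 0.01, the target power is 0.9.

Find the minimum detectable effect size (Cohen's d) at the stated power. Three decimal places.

Need Φ(δ − 2.326) = 0.9, so δ = 2.326 + 1.282 = 3.608.
δ = d·√n ⇒ d = δ/√n = 3.608/√149 = 0.2956.

d ≈ 0.296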